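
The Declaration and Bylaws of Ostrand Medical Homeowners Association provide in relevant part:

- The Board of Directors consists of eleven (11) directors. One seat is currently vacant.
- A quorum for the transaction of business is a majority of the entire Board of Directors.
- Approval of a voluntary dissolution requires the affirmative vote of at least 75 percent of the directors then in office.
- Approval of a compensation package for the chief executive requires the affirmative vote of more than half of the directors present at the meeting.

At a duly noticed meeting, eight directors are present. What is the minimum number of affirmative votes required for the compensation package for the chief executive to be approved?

5

The compensation package for the chief executive requires a majority of the directors present (8).
A majority of 8 is 5.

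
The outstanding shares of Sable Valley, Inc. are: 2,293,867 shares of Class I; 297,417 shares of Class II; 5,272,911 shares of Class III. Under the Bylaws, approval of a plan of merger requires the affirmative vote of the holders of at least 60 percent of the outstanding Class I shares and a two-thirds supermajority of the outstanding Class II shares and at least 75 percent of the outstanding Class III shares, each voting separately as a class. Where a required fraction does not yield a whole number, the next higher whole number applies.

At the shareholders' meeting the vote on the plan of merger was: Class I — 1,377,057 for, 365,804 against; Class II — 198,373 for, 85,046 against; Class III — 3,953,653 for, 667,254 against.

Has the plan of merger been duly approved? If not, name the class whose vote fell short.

Class I: 3/5 of 2293867 = 1376320.20, rounded up to 1376321; 1,376,321 required, 1,377,057 in favor — approved.
Class II: 2/3 of 297417 = 198278; 198,278 required, 198,373 in favor — approved.
Class III: 3/4 of 5272911 = 3954683.25, rounded up to 3954684; 3,954,684 required, 3,953,653 in favor — not approved.

Not approved — the Class III shares did not give the required vote.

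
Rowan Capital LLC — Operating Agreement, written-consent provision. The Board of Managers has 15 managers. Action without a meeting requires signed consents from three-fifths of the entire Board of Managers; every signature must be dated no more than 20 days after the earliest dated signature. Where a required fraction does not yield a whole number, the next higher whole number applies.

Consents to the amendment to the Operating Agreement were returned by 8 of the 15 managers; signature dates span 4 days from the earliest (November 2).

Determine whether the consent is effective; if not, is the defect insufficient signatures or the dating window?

Not effective — insufficient signatures.

Signatures required: three-fifths of 15 — 3/5 of 15 = 9, so 9 needed; 8 signed. Insufficient.
Dating window: the latest signature is 4 days after the earliest; the limit is 20 days. Within the window.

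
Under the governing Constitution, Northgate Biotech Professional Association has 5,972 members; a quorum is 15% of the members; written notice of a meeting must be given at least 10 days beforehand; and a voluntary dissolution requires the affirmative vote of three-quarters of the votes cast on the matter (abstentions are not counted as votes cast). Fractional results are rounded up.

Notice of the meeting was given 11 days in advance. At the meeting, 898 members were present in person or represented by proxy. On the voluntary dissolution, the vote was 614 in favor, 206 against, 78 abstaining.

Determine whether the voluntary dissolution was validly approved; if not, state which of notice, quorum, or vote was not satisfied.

Invalid — vote requirement not satisfied.

Notice: 11 days given; 10 required. Satisfied.
Quorum: 15% of 5,972 = 895.80, rounded up to 896; 898 present. Satisfied.
Vote: requires three-fourths of the votes cast (898 − 78 abstaining = 820); 3/4 of 820 = 615, so 615 needed; 614 in favor. Not satisfied.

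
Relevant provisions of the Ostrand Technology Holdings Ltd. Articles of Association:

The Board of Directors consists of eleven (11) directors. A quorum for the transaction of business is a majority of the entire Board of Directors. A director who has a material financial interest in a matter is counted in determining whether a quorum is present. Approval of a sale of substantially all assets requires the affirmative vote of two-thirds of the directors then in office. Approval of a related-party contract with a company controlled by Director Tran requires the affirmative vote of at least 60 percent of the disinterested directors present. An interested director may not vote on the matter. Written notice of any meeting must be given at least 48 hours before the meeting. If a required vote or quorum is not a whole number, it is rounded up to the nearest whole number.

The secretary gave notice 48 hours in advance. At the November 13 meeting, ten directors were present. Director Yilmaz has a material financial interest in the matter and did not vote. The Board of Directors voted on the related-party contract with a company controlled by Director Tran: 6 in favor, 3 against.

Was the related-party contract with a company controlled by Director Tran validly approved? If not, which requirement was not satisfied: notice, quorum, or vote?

Notice: 48 hours given; 48 required (48 ≥ 48). Satisfied.
Quorum: 10 present (interested directors count toward quorum); quorum is 6. Satisfied.
Vote: the related-party contract with a company controlled by Director Tran requires three-fifths of the disinterested directors present (10 − 1 = 9). 3/5 of 9 = 5.40, rounded up to 6, so 6 affirmative votes are needed; 6 voted in favor. Satisfied.

Valid — all requirements satisfied.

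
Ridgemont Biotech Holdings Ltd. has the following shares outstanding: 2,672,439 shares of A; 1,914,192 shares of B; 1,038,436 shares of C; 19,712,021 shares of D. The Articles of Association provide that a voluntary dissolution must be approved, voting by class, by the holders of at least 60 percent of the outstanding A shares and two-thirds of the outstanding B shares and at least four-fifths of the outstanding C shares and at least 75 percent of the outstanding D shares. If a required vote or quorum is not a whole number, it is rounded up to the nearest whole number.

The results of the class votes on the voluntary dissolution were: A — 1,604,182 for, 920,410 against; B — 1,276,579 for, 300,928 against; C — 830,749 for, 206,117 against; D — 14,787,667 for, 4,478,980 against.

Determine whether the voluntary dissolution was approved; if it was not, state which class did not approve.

A: 3/5 of 2672439 = 1603463.40, rounded up to 1603464; 1,603,464 required, 1,604,182 in favor — approved.
B: 2/3 of 1914192 = 1276128; 1,276,128 required, 1,276,579 in favor — approved.
C: 4/5 of 1038436 = 830748.80, rounded up to 830749; 830,749 required, 830,749 in favor — approved.
D: 3/4 of 19712021 = 14784015.75, rounded up to 14784016; 14,784,016 required, 14,787,667 in favor — approved.

Approved — every class gave the required vote.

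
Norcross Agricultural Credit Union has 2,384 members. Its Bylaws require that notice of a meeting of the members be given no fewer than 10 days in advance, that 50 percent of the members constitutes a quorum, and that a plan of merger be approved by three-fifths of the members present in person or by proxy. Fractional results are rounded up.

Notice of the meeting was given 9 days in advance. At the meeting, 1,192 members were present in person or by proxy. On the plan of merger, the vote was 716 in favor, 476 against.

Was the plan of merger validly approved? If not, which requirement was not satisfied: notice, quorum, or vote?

Invalid — notice requirement not satisfied.

Notice: 9 days given; 10 required. Not satisfied.
Quorum: 50% of 2,384 = 1,192; 1,192 present. Satisfied.
Vote: requires three-fifths of those present (1,192); 3/5 of 1192 = 715.20, rounded up to 716, so 716 needed; 716 in favor. Satisfied.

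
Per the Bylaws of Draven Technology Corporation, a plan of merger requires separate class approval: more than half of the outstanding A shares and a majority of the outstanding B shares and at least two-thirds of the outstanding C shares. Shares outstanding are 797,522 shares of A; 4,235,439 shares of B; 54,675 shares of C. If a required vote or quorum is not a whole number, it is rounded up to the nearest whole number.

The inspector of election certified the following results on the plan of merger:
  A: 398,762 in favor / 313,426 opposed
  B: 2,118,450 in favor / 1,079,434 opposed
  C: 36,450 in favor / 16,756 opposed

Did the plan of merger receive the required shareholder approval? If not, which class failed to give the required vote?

Approved — every class gave the required vote.

A: a majority of 797522 is 398762; 398,762 required, 398,762 in favor — approved.
B: a majority of 4235439 is 2117720; 2,117,720 required, 2,118,450 in favor — approved.
C: 2/3 of 54675 = 36450; 36,450 required, 36,450 in favor — approved.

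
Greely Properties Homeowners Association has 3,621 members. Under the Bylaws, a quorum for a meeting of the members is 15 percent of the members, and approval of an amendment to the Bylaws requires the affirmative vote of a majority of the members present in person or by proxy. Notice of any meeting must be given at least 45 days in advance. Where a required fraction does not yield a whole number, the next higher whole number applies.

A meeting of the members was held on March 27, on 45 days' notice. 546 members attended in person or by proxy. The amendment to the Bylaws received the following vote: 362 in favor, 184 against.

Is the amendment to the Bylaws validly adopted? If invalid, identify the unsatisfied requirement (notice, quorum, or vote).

Notice: 45 days given; 45 required. Satisfied.
Quorum: 15% of 3,621 = 543.15, rounded up to 544; 546 present. Satisfied.
Vote: requires a majority of those present (546); a majority of 546 is 274, so 274 needed; 362 in favor. Satisfied.

Valid — all requirements satisfied.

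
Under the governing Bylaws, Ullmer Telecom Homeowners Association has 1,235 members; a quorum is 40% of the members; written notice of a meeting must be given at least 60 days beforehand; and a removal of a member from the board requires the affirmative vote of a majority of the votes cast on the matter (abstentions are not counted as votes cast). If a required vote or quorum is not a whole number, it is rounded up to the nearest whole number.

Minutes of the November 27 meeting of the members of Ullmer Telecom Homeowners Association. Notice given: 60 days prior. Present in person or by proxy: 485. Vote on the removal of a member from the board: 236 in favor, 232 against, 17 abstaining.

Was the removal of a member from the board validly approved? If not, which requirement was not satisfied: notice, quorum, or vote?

Notice: 60 days given; 60 required. Satisfied.
Quorum: 40% of 1,235 = 494; 485 present. Not satisfied.
Vote: requires a majority of the votes cast (485 − 17 abstaining = 468); a majority of 468 is 235, so 235 needed; 236 in favor. Satisfied.

Invalid — quorum requirement not satisfied.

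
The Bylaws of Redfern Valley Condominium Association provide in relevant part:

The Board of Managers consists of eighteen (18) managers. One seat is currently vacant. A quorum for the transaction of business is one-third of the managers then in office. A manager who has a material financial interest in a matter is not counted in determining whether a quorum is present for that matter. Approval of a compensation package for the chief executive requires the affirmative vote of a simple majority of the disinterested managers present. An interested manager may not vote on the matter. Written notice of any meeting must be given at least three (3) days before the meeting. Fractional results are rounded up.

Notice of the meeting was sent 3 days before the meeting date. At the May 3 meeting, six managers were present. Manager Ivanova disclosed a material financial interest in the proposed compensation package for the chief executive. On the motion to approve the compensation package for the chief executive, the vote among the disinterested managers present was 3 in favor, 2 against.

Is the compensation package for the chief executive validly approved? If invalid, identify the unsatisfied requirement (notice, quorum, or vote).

Notice: 3 days given; 3 required (3 ≥ 3). Satisfied.
Quorum: 6 present, but the 1 interested manager does not count, leaving 5. Quorum is 6. Not satisfied.
Vote: the compensation package for the chief executive requires a majority of the disinterested managers present (6 − 1 = 5). A majority of 5 is 3, so 3 affirmative votes are needed; 3 voted in favor. Satisfied. (Moot — without a quorum no business can be validly transacted.)

Invalid — quorum requirement not satisfied.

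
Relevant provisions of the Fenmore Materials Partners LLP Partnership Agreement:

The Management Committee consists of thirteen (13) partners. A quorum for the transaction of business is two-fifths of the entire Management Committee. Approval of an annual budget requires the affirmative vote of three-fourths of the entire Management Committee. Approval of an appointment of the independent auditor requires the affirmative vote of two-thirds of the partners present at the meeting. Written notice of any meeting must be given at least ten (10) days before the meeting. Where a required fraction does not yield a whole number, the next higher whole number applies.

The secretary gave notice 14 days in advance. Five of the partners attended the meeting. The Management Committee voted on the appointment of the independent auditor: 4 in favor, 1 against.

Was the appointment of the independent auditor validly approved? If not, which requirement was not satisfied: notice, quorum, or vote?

Invalid — quorum requirement not satisfied.

Notice: 14 days given; 10 required (14 ≥ 10). Satisfied.
Quorum: 5 present; quorum is 6. Not satisfied.
Vote: the appointment of the independent auditor requires two-thirds of the partners present (5). 2/3 of 5 = 3.33, rounded up to 4, so 4 affirmative votes are needed; 4 voted in favor. Satisfied. (Moot — without a quorum no business can be validly transacted.)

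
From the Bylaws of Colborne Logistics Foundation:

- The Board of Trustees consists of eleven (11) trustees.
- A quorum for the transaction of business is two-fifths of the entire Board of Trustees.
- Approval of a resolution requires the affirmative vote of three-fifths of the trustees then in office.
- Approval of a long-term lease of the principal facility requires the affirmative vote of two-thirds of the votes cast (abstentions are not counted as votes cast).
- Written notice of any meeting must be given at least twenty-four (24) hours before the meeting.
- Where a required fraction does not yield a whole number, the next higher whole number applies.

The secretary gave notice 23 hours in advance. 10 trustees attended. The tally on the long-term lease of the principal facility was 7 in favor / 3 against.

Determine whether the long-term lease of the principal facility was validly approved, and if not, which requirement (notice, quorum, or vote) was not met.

Invalid — notice requirement not satisfied.

Notice: 23 hours given; 24 required (23 < 24). Not satisfied.
Quorum: 10 present; quorum is 5. Satisfied.
Vote: the long-term lease of the principal facility requires two-thirds of the votes cast (10). 2/3 of 10 = 6.67, rounded up to 7, so 7 affirmative votes are needed; 7 voted in favor. Satisfied.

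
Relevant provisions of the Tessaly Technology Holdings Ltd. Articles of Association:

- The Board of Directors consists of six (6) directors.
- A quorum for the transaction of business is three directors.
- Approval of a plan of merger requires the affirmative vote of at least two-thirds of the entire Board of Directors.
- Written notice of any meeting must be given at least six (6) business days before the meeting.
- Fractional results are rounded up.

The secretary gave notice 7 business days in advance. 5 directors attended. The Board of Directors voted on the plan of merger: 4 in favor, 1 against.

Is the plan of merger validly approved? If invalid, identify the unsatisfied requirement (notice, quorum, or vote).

Notice: 7 business days given; 6 required (7 ≥ 6). Satisfied.
Quorum: 5 present; quorum is 3. Satisfied.
Vote: the plan of merger requires two-thirds of the entire Board of Directors (6). 2/3 of 6 = 4, so 4 affirmative votes are needed; 4 voted in favor. Satisfied.

Valid — all requirements satisfied.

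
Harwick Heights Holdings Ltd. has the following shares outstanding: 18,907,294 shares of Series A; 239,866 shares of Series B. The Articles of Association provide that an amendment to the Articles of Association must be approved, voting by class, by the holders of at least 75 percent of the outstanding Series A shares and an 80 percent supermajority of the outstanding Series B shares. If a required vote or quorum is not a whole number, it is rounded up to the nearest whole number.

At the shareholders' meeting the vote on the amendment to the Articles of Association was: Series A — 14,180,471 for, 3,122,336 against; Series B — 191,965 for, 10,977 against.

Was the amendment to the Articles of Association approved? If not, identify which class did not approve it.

Series A: 3/4 of 18907294 = 14180470.50, rounded up to 14180471; 14,180,471 required, 14,180,471 in favor — approved.
Series B: 4/5 of 239866 = 191892.80, rounded up to 191893; 191,893 required, 191,965 in favor — approved.

Approved — every class gave the required vote.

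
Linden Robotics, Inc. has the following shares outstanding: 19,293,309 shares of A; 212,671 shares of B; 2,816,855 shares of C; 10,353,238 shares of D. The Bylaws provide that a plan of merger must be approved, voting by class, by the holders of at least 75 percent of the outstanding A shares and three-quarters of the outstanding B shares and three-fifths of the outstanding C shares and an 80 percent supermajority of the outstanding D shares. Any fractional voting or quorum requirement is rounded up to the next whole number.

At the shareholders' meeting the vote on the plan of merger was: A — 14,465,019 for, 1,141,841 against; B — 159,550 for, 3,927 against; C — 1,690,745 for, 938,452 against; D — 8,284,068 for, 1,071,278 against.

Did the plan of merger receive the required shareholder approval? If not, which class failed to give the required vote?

A: 3/4 of 19293309 = 14469981.75, rounded up to 14469982; 14,469,982 required, 14,465,019 in favor — not approved.
B: 3/4 of 212671 = 159503.25, rounded up to 159504; 159,504 required, 159,550 in favor — approved.
C: 3/5 of 2816855 = 1690113; 1,690,113 required, 1,690,745 in favor — approved.
D: 4/5 of 10353238 = 8282590.40, rounded up to 8282591; 8,282,591 required, 8,284,068 in favor — approved.

Not approved — the A shares did not give the required vote.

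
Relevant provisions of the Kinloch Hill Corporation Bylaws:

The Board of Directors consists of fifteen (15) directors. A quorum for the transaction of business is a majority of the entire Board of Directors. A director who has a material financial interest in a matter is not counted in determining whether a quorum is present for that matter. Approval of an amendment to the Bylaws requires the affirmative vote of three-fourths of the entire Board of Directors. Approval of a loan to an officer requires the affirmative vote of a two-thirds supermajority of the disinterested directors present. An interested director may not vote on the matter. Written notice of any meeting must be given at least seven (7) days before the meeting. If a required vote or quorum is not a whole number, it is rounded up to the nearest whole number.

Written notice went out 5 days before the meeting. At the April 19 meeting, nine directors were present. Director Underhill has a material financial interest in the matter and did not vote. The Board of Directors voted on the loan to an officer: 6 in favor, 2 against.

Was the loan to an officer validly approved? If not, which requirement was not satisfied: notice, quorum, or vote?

Invalid — notice requirement not satisfied.

Notice: 5 days given; 7 required (5 < 7). Not satisfied.
Quorum: 9 present, but the 1 interested director does not count, leaving 8. Quorum is 8. Satisfied.
Vote: the loan to an officer requires two-thirds of the disinterested directors present (9 − 1 = 8). 2/3 of 8 = 5.33, rounded up to 6, so 6 affirmative votes are needed; 6 voted in favor. Satisfied.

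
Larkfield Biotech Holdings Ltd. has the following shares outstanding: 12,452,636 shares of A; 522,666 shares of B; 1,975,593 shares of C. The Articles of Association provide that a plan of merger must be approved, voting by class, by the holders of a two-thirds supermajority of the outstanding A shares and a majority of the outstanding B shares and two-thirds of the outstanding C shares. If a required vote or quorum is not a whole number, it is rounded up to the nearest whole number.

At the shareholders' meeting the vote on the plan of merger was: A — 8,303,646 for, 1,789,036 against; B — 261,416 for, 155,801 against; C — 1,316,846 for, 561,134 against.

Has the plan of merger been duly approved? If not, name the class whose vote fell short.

Not approved — the C shares did not give the required vote.

A: 2/3 of 12452636 = 8301757.33, rounded up to 8301758; 8,301,758 required, 8,303,646 in favor — approved.
B: a majority of 522666 is 261334; 261,334 required, 261,416 in favor — approved.
C: 2/3 of 1975593 = 1317062; 1,317,062 required, 1,316,846 in favor — not approved.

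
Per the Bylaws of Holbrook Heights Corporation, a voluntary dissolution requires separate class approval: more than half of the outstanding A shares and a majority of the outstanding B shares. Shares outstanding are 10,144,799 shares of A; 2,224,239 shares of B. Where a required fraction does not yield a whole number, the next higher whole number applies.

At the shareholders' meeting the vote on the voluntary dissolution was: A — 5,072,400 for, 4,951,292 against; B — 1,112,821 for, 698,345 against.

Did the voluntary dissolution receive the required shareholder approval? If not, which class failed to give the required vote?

A: a majority of 10144799 is 5072400; 5,072,400 required, 5,072,400 in favor — approved.
B: a majority of 2224239 is 1112120; 1,112,120 required, 1,112,821 in favor — approved.

Approved — every class gave the required vote.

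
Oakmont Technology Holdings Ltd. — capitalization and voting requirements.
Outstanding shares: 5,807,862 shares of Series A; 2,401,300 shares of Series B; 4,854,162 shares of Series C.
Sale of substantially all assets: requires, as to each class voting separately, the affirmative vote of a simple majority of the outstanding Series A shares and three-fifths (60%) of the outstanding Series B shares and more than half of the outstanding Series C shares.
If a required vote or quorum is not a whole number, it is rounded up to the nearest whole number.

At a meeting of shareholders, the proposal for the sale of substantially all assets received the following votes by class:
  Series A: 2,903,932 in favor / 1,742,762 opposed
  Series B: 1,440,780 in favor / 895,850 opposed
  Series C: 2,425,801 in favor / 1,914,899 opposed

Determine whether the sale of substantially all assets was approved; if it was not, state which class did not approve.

Not approved — the Series C shares did not give the required vote.

Series A: a majority of 5807862 is 2903932; 2,903,932 required, 2,903,932 in favor — approved.
Series B: 3/5 of 2401300 = 1440780; 1,440,780 required, 1,440,780 in favor — approved.
Series C: a majority of 4854162 is 2427082; 2,427,082 required, 2,425,801 in favor — not approved.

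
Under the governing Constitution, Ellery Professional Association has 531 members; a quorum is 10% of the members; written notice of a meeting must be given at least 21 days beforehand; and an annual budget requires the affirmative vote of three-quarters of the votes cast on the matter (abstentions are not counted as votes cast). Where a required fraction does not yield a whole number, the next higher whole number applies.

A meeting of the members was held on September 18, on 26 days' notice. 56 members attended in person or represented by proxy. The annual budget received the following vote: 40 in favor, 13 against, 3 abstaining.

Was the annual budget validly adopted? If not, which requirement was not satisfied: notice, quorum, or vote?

Notice: 26 days given; 21 required. Satisfied.
Quorum: 10% of 531 = 53.10, rounded up to 54; 56 present. Satisfied.
Vote: requires three-fourths of the votes cast (56 − 3 abstaining = 53); 3/4 of 53 = 39.75, rounded up to 40, so 40 needed; 40 in favor. Satisfied.

Valid — all requirements satisfied.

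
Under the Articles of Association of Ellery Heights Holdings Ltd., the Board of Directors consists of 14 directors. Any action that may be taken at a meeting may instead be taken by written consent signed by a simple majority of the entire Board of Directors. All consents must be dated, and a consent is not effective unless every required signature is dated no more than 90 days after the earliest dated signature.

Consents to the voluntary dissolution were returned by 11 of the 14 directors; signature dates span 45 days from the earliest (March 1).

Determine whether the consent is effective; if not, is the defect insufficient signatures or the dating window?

Signatures required: a simple majority of 14 — a majority of 14 is 8, so 8 needed; 11 signed. Sufficient.
Dating window: the latest signature is 45 days after the earliest; the limit is 90 days. Within the window.

Effective — both the signature and dating-window requirements are satisfied.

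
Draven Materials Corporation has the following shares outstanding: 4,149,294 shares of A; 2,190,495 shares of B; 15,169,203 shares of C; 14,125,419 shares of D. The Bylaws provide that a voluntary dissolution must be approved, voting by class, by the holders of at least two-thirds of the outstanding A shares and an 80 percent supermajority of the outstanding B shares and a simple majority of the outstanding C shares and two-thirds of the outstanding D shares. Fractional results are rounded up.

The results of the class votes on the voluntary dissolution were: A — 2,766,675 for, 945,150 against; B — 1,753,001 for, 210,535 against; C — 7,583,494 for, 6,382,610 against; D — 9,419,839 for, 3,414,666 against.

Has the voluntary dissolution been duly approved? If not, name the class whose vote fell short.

Not approved — the C shares did not give the required vote.

A: 2/3 of 4149294 = 2766196; 2,766,196 required, 2,766,675 in favor — approved.
B: 4/5 of 2190495 = 1752396; 1,752,396 required, 1,753,001 in favor — approved.
C: a majority of 15169203 is 7584602; 7,584,602 required, 7,583,494 in favor — not approved.
D: 2/3 of 14125419 = 9416946; 9,416,946 required, 9,419,839 in favor — approved.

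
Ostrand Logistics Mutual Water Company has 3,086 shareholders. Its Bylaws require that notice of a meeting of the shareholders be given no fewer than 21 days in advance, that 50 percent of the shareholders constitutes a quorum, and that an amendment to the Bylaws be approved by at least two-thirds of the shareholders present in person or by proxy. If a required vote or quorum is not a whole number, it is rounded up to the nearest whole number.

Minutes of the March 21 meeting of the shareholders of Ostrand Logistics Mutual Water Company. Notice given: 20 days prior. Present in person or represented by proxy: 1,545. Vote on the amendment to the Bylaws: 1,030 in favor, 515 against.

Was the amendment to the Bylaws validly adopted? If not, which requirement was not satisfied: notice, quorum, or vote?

Notice: 20 days given; 21 required. Not satisfied.
Quorum: 50% of 3,086 = 1,543; 1,545 present. Satisfied.
Vote: requires two-thirds of those present (1,545); 2/3 of 1545 = 1030, so 1,030 needed; 1,030 in favor. Satisfied.

Invalid — notice requirement not satisfied.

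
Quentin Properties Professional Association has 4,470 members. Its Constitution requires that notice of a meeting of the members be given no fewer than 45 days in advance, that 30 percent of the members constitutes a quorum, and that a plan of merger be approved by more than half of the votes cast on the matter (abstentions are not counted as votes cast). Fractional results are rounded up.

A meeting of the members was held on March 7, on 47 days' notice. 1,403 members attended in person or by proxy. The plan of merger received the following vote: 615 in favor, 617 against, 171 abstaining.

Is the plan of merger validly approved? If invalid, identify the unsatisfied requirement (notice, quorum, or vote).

Notice: 47 days given; 45 required. Satisfied.
Quorum: 30% of 4,470 = 1,341; 1,403 present. Satisfied.
Vote: requires a majority of the votes cast (1,403 − 171 abstaining = 1,232); a majority of 1232 is 617, so 617 needed; 615 in favor. Not satisfied.

Invalid — vote requirement not satisfied.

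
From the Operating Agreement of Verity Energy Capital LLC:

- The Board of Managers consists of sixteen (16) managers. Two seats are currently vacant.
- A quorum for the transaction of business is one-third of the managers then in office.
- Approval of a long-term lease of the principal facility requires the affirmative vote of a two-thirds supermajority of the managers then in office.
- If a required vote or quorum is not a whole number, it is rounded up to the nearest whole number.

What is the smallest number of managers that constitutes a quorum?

5

1/3 of 14 = 4.67, rounded up to 5.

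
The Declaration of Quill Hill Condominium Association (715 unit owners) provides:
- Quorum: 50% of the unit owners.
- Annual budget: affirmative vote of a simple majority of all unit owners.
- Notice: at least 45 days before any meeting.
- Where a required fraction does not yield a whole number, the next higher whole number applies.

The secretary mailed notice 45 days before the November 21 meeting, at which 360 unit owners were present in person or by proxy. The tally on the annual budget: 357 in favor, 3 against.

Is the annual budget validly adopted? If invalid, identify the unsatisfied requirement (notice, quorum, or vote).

Invalid — vote requirement not satisfied.

Notice: 45 days given; 45 required. Satisfied.
Quorum: 50% of 715 = 357.50, rounded up to 358; 360 present. Satisfied.
Vote: requires a majority of all unit owners (715); a majority of 715 is 358, so 358 needed; 357 in favor. Not satisfied.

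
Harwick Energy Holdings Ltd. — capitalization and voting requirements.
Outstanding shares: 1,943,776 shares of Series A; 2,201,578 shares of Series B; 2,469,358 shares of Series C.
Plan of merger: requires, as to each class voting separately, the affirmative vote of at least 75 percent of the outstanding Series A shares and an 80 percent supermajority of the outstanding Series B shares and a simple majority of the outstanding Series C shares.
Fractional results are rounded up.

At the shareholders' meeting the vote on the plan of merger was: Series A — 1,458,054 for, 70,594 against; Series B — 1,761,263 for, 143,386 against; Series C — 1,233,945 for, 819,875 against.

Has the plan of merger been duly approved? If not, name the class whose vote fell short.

Series A: 3/4 of 1943776 = 1457832; 1,457,832 required, 1,458,054 in favor — approved.
Series B: 4/5 of 2201578 = 1761262.40, rounded up to 1761263; 1,761,263 required, 1,761,263 in favor — approved.
Series C: a majority of 2469358 is 1234680; 1,234,680 required, 1,233,945 in favor — not approved.

Not approved — the Series C shares did not give the required vote.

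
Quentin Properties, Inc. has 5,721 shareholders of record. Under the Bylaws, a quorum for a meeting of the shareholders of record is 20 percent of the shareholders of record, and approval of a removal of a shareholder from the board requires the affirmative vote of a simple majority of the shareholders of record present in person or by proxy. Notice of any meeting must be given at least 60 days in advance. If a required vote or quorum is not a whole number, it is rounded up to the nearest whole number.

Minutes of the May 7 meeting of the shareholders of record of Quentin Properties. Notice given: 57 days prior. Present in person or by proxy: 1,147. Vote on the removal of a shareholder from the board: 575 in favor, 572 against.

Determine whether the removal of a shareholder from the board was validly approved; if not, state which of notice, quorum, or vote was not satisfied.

Notice: 57 days given; 60 required. Not satisfied.
Quorum: 20% of 5,721 = 1,144.20, rounded up to 1,145; 1,147 present. Satisfied.
Vote: requires a majority of those present (1,147); a majority of 1147 is 574, so 574 needed; 575 in favor. Satisfied.

Invalid — notice requirement not satisfied.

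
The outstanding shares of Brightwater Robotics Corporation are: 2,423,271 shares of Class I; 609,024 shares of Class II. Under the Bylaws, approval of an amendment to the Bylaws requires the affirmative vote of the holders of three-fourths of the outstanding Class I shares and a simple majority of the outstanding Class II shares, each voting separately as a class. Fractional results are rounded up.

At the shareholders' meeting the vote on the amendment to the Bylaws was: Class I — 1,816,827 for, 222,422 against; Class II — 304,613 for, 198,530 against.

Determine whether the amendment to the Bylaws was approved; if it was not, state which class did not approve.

Class I: 3/4 of 2423271 = 1817453.25, rounded up to 1817454; 1,817,454 required, 1,816,827 in favor — not approved.
Class II: a majority of 609024 is 304513; 304,513 required, 304,613 in favor — approved.

Not approved — the Class I shares did not give the required vote.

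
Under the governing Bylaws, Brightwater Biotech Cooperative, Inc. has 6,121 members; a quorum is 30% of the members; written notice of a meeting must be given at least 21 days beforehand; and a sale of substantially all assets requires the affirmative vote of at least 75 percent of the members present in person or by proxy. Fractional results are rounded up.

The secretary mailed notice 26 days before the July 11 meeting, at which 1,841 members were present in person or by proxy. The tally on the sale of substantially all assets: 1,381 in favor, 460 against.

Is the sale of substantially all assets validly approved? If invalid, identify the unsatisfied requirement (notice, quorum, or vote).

Valid — all requirements satisfied.

Notice: 26 days given; 21 required. Satisfied.
Quorum: 30% of 6,121 = 1,836.30, rounded up to 1,837; 1,841 present. Satisfied.
Vote: requires three-fourths of those present (1,841); 3/4 of 1841 = 1380.75, rounded up to 1381, so 1,381 needed; 1,381 in favor. Satisfied.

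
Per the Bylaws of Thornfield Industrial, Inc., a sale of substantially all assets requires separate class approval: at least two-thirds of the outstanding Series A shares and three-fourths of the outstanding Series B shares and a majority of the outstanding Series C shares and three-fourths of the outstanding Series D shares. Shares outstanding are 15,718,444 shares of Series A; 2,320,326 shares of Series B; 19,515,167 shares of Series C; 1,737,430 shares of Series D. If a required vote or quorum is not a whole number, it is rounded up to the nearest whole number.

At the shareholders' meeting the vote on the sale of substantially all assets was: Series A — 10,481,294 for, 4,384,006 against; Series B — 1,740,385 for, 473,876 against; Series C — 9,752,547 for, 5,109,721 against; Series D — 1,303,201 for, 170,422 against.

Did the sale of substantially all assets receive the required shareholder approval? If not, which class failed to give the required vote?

Series A: 2/3 of 15718444 = 10478962.67, rounded up to 10478963; 10,478,963 required, 10,481,294 in favor — approved.
Series B: 3/4 of 2320326 = 1740244.50, rounded up to 1740245; 1,740,245 required, 1,740,385 in favor — approved.
Series C: a majority of 19515167 is 9757584; 9,757,584 required, 9,752,547 in favor — not approved.
Series D: 3/4 of 1737430 = 1303072.50, rounded up to 1303073; 1,303,073 required, 1,303,201 in favor — approved.

Not approved — the Series C shares did not give the required vote.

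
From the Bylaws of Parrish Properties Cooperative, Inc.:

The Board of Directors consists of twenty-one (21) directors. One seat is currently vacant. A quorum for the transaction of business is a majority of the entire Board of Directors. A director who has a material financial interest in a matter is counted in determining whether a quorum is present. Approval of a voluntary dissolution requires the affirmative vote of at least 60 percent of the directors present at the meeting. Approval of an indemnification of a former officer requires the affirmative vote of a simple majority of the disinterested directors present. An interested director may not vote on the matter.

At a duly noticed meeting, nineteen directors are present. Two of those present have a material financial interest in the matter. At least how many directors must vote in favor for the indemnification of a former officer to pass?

The indemnification of a former officer requires a majority of the disinterested directors present (19 − 2 = 17).
A majority of 17 is 9.

9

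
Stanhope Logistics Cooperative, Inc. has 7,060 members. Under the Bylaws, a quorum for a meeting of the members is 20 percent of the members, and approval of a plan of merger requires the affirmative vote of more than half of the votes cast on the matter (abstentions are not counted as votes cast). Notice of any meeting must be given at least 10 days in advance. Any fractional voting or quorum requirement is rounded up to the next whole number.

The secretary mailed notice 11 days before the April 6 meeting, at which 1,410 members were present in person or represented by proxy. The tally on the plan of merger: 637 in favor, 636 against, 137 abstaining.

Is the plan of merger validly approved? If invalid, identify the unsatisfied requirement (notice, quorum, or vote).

Invalid — quorum requirement not satisfied.

Notice: 11 days given; 10 required. Satisfied.
Quorum: 20% of 7,060 = 1,412; 1,410 present. Not satisfied.
Vote: requires a majority of the votes cast (1,410 − 137 abstaining = 1,273); a majority of 1273 is 637, so 637 needed; 637 in favor. Satisfied.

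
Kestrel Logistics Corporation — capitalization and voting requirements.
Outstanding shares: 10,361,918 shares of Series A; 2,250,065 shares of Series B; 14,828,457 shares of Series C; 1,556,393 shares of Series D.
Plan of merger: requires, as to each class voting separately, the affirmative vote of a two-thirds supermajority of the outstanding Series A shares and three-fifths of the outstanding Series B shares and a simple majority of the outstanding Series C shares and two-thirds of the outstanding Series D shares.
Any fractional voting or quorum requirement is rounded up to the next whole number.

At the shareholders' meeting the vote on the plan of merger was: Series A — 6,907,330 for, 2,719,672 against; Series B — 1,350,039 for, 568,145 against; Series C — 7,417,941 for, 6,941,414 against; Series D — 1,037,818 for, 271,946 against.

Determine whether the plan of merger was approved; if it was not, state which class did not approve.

Not approved — the Series A shares did not give the required vote.

Series A: 2/3 of 10361918 = 6907945.33, rounded up to 6907946; 6,907,946 required, 6,907,330 in favor — not approved.
Series B: 3/5 of 2250065 = 1350039; 1,350,039 required, 1,350,039 in favor — approved.
Series C: a majority of 14828457 is 7414229; 7,414,229 required, 7,417,941 in favor — approved.
Series D: 2/3 of 1556393 = 1037595.33, rounded up to 1037596; 1,037,596 required, 1,037,818 in favor — approved.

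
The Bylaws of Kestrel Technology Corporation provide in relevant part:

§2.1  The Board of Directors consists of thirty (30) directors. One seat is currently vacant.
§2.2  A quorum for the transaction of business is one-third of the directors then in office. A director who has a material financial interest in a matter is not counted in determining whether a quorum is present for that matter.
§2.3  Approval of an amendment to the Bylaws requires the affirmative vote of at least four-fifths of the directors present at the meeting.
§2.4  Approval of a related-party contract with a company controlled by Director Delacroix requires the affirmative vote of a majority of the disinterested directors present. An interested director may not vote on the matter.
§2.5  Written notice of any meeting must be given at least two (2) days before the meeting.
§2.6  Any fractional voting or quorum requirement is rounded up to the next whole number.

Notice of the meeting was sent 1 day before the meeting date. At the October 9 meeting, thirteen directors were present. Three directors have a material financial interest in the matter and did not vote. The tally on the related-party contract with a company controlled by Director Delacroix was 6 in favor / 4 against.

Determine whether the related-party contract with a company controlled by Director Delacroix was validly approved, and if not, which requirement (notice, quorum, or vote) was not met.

Notice: 1 day given; 2 required (1 < 2). Not satisfied.
Quorum: 13 present, but the 3 interested directors do not count, leaving 10. Quorum is 10. Satisfied.
Vote: the related-party contract with a company controlled by Director Delacroix requires a majority of the disinterested directors present (13 − 3 = 10). A majority of 10 is 6, so 6 affirmative votes are needed; 6 voted in favor. Satisfied.

Invalid — notice requirement not satisfied.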